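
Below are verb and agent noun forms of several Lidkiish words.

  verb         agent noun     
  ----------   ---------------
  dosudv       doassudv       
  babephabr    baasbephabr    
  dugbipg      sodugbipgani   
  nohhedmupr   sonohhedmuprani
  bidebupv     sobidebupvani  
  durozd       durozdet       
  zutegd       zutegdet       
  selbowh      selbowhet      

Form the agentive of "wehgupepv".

sowehgupepvani

babephabr and nohhedmupr both end in -r yet inflect differently (baasbephabr, sonohhedmuprani), so the final letter is not what conditions the rule; the second-to-last letter is.
"wehgupepv" has second-to-last letter 'p'. The stems whose second-to-last letter is 'p' (dugbipg → sodugbipgani, nohhedmupr → sonohhedmuprani, bidebupv → sobidebupvani) add so- … -ani around the stem.
The other patterns: stems whose second-to-last letter is 'b' or 'd' insert -as- after the first vowel; stems whose second-to-last letter is 'g', 'w' or 'z' add -et.
So wehgupepv → sowehgupepvani.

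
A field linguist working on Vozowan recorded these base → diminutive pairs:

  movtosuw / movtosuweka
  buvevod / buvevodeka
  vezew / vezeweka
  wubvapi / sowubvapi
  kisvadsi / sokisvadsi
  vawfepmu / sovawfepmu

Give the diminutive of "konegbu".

sokonegbu

movtosuw and vawfepmu both have last vowel 'u' yet inflect differently (movtosuweka, sovawfepmu), so the last vowel is not what conditions the rule; whether the stem ends in a vowel or a consonant is.
"konegbu" ends in a vowel. The stems ending in a vowel (wubvapi → sowubvapi, kisvadsi → sokisvadsi, vawfepmu → sovawfepmu) add the prefix so-.
So konegbu → sokonegbu.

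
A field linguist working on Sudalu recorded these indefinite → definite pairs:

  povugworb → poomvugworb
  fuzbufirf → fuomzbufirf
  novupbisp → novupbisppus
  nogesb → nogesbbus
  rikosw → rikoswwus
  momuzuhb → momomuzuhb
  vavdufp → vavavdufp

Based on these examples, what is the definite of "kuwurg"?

"kuwurg" has second-to-last letter 'r'. The stems whose second-to-last letter is 'r' (povugworb → poomvugworb, fuzbufirf → fuomzbufirf) insert -om- after the first vowel.
So kuwurg → kuomwurg.

kuomwurg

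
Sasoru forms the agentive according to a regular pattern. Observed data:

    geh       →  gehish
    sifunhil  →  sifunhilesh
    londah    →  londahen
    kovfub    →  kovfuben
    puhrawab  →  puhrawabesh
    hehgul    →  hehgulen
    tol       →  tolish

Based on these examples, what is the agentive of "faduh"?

geh and londah both end in -h yet inflect differently (gehish, londahen), so the final letter is not what conditions the rule; the number of vowels is.
"faduh" has 2 vowels. The stems with 2 vowels (kovfub → kovfuben, londah → londahen, hehgul → hehgulen) add -en.
So faduh → faduhen.

faduhen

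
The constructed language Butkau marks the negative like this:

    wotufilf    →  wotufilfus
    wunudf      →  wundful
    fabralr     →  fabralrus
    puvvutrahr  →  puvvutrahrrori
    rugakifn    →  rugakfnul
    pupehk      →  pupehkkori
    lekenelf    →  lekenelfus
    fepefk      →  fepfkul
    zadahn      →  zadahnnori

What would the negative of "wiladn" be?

"wiladn" has second-to-last letter 'd'. The one such stem in the data (wunudf → wundful) deletes the last vowel and adds -ul (as do fepefk, rugakifn), so the same rule applies.
The other patterns: stems whose second-to-last letter is 'h' double the final consonant and add -ori; stems whose second-to-last letter is 'l' add -us.
So wiladn → wildnul.

wildnul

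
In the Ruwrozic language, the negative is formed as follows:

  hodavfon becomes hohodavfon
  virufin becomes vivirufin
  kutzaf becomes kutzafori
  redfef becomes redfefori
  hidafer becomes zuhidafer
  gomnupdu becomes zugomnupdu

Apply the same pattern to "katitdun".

redfef and hidafer both have last vowel 'e' yet inflect differently (redfefori, zuhidafer), so the last vowel is not what conditions the rule; the final letter is.
"katitdun" ends in -n. The stems ending in -n (hodavfon → hohodavfon, virufin → vivirufin) repeat the first consonant+vowel as a prefix.
The other patterns: stems ending in -f add -ori; stems ending in -r or -u add the prefix zu-.
So katitdun → kakatitdun.

kakatitdun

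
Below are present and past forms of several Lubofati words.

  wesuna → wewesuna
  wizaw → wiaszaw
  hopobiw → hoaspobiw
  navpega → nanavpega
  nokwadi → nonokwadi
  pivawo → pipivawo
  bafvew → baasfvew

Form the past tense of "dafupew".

hopobiw and nokwadi both have last vowel 'i' yet inflect differently (hoaspobiw, nonokwadi), so the last vowel is not what conditions the rule; whether the stem ends in a vowel or a consonant is.
"dafupew" ends in a consonant. The stems ending in a consonant (wizaw → wiaszaw, hopobiw → hoaspobiw, bafvew → baasfvew) insert -as- after the first vowel.
The other pattern: stems ending in a vowel repeat the first consonant+vowel as a prefix.
So dafupew → daasfupew.

daasfupew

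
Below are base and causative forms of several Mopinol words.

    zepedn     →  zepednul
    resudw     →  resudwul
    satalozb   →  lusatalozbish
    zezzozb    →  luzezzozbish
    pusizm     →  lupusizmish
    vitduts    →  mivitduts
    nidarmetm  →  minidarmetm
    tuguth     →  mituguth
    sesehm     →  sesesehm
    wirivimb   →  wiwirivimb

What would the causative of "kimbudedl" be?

kimbudedlul

pusizm and nidarmetm both end in -m yet inflect differently (lupusizmish, minidarmetm), so the final letter is not what conditions the rule; the second-to-last letter is.
"kimbudedl" has second-to-last letter 'd'. The stems whose second-to-last letter is 'd' (zepedn → zepednul, resudw → resudwul) add -ul.
The other patterns: stems whose second-to-last letter is 'z' add lu- … -ish around the stem; stems whose second-to-last letter is 't' add the prefix mi-; stems whose second-to-last letter is 'h' or 'm' repeat the first consonant+vowel as a prefix.
So kimbudedl → kimbudedlul.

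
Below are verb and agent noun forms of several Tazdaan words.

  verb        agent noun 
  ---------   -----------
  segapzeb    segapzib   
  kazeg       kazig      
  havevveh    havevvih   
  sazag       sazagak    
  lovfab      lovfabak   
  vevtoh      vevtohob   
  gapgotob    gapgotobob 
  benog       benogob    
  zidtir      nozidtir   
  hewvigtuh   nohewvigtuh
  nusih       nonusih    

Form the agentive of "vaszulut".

kazeg and sazag both end in -g yet inflect differently (kazig, sazagak), so the final letter is not what conditions the rule; the last vowel is.
"vaszulut" has last vowel 'u'. The one such stem in the data (hewvigtuh → nohewvigtuh) adds the prefix no-, so the same rule applies.
The other patterns: stems whose last vowel is 'e' change the last vowel to 'i'; stems whose last vowel is 'a' add -ak; stems whose last vowel is 'o' add -ob.
So vaszulut → novaszulut.

novaszulut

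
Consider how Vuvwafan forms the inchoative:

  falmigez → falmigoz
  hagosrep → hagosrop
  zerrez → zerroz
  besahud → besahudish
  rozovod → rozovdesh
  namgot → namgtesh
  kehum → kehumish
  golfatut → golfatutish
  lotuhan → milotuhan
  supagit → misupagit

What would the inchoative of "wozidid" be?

namgot and supagit both end in -t yet inflect differently (namgtesh, misupagit), so the final letter is not what conditions the rule; the last vowel is.
"wozidid" has last vowel 'i'. The one such stem in the data (supagit → misupagit) adds the prefix mi-, so the same rule applies.
So wozidid → miwozidid.

miwozidid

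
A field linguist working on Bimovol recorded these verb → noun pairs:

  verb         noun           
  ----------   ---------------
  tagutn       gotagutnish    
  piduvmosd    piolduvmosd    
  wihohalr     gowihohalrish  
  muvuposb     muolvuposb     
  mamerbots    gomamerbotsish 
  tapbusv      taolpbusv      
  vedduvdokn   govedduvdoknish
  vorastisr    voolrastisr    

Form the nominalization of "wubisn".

wuolbisn

vorastisr and wihohalr both end in -r yet inflect differently (voolrastisr, gowihohalrish), so the final letter is not what conditions the rule; the second-to-last letter is.
"wubisn" has second-to-last letter 's'. The stems whose second-to-last letter is 's' (muvuposb → muolvuposb, tapbusv → taolpbusv, piduvmosd → piolduvmosd) insert -ol- after the first vowel.
So wubisn → wuolbisn.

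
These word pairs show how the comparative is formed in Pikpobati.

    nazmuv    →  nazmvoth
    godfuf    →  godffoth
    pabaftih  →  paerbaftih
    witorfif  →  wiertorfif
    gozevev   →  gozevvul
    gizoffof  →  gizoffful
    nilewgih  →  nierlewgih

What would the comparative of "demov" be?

godfuf and witorfif both end in -f yet inflect differently (godffoth, wiertorfif), so the final letter is not what conditions the rule; the last vowel is.
"demov" has last vowel 'o'. The one such stem in the data (gizoffof → gizoffful) deletes the last vowel and adds -ul (as does gozevev), so the same rule applies.
So demov → demvul.

demvul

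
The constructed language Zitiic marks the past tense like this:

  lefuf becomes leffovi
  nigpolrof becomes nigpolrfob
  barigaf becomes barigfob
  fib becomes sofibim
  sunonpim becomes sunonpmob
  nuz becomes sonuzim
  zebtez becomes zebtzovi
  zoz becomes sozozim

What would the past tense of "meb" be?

somebim

zoz and zebtez both end in -z yet inflect differently (sozozim, zebtzovi), so the final letter is not what conditions the rule; the number of vowels is.
"meb" has 1 vowel. The stems with 1 vowel (zoz → sozozim, fib → sofibim, nuz → sonuzim) add so- … -im around the stem.
The other patterns: stems with 2 vowels delete the last vowel and add -ovi; stems with 3 vowels delete the last vowel and add -ob.
So meb → somebim.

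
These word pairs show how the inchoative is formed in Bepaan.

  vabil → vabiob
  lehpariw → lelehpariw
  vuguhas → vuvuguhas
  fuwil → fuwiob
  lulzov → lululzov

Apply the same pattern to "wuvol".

"wuvol" ends in -l. The stems ending in -l (fuwil → fuwiob, vabil → vabiob) drop the final letter and add -ob.
So wuvol → wuvoob.

wuvoob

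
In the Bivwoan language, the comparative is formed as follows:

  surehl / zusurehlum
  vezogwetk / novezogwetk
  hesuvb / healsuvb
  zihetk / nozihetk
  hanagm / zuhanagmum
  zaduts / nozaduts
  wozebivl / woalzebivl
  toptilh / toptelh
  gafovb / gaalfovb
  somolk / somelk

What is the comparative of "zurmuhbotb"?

nozurmuhbotb

"zurmuhbotb" has second-to-last letter 't'. The stems whose second-to-last letter is 't' (vezogwetk → novezogwetk, zihetk → nozihetk, zaduts → nozaduts) add the prefix no-.
So zurmuhbotb → nozurmuhbotb.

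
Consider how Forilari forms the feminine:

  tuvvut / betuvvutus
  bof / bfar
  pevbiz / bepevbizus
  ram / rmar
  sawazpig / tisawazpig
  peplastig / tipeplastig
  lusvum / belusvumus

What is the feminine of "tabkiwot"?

ram and lusvum both end in -m yet inflect differently (rmar, belusvumus), so the final letter is not what conditions the rule; the number of vowels is.
"tabkiwot" has 3 vowels. The stems with 3 vowels (peplastig → tipeplastig, sawazpig → tisawazpig) add the prefix ti-.
The other patterns: stems with 1 vowel delete the last vowel and add -ar; stems with 2 vowels add be- … -us around the stem.
So tabkiwot → titabkiwot.

titabkiwot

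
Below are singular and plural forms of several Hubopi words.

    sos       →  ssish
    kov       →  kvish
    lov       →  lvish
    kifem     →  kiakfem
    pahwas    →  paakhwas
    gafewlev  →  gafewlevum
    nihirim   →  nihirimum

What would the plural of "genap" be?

geaknap

sos and pahwas both end in -s yet inflect differently (ssish, paakhwas), so the final letter is not what conditions the rule; the number of vowels is.
"genap" has 2 vowels. The stems with 2 vowels (kifem → kiakfem, pahwas → paakhwas) insert -ak- after the first vowel.
So genap → geaknap.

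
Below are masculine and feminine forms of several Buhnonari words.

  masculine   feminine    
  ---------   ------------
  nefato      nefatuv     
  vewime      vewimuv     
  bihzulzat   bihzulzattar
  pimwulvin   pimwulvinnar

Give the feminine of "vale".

valuv

nefato and bihzulzat both have 3 vowels yet inflect differently (nefatuv, bihzulzattar), so the number of vowels is not what conditions the rule; whether the stem ends in a vowel or a consonant is.
"vale" ends in a vowel. The stems ending in a vowel (nefato → nefatuv, vewime → vewimuv) drop the final letter and add -uv.
So vale → valuv.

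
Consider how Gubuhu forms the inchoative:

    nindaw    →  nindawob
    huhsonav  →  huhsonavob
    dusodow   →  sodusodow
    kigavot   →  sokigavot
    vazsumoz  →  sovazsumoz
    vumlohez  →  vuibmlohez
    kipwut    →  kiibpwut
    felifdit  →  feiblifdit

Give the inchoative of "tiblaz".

tiblazob

"tiblaz" has last vowel 'a'. The stems whose last vowel is 'a' (nindaw → nindawob, huhsonav → huhsonavob) add -ob.
So tiblaz → tiblazob.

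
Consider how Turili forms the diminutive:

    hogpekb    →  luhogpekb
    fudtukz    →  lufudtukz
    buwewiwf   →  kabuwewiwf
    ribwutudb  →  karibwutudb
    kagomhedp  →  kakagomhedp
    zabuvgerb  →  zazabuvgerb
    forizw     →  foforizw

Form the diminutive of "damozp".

hogpekb and ribwutudb both end in -b yet inflect differently (luhogpekb, karibwutudb), so the final letter is not what conditions the rule; the second-to-last letter is.
"damozp" has second-to-last letter 'z'. The one such stem in the data (forizw → foforizw) repeats the first consonant+vowel as a prefix (as does zabuvgerb), so the same rule applies.
The other patterns: stems whose second-to-last letter is 'k' add the prefix lu-; stems whose second-to-last letter is 'd' or 'w' add the prefix ka-.
So damozp → dadamozp.

dadamozp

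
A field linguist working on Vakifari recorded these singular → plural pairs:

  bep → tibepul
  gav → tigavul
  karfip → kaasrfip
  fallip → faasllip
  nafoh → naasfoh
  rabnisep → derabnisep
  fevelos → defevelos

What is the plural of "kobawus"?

dekobawus

"kobawus" has 3 vowels. The stems with 3 vowels (rabnisep → derabnisep, fevelos → defevelos) add the prefix de-.
So kobawus → dekobawus.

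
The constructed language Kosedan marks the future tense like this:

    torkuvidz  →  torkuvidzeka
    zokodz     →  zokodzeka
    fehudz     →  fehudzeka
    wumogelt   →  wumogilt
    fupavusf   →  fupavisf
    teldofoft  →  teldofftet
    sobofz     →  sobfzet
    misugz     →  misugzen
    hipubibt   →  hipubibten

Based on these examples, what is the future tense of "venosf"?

wumogelt and teldofoft both end in -t yet inflect differently (wumogilt, teldofftet), so the final letter is not what conditions the rule; the second-to-last letter is.
"venosf" has second-to-last letter 's'. The one such stem in the data (fupavusf → fupavisf) changes the last vowel to 'i' (as does wumogelt), so the same rule applies.
So venosf → venisf.

venisf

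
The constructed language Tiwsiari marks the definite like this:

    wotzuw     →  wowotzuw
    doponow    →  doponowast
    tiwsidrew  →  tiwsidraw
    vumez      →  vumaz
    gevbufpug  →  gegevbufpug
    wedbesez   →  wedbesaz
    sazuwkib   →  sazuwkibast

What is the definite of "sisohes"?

doponow and tiwsidrew both end in -w yet inflect differently (doponowast, tiwsidraw), so the final letter is not what conditions the rule; the last vowel is.
"sisohes" has last vowel 'e'. The stems whose last vowel is 'e' (tiwsidrew → tiwsidraw, wedbesez → wedbesaz, vumez → vumaz) change the last vowel to 'a'.
The other patterns: stems whose last vowel is 'i' or 'o' add -ast; stems whose last vowel is 'u' repeat the first consonant+vowel as a prefix.
So sisohes → sisohas.

sisohas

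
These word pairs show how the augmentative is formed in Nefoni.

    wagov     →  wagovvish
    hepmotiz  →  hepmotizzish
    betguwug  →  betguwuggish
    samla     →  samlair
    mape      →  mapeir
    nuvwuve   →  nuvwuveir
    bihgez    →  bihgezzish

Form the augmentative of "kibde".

"kibde" ends in a vowel. The stems ending in a vowel (samla → samlair, nuvwuve → nuvwuveir, mape → mapeir) add -ir.
So kibde → kibdeir.

kibdeir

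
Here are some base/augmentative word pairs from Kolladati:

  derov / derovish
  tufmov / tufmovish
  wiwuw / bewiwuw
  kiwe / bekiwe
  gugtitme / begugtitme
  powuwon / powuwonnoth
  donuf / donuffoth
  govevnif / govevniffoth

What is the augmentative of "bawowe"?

bebawowe

derov and powuwon both have last vowel 'o' yet inflect differently (derovish, powuwonnoth), so the last vowel is not what conditions the rule; the final letter is.
"bawowe" ends in -e. The stems ending in -e (kiwe → bekiwe, gugtitme → begugtitme) add the prefix be-.
The other patterns: stems ending in -v add -ish; stems ending in -f or -n double the final consonant and add -oth.
So bawowe → bebawowe.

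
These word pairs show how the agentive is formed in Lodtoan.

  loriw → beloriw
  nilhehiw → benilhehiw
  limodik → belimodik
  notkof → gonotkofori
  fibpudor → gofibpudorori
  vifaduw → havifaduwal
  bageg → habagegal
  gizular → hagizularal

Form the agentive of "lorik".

loriw and vifaduw both end in -w yet inflect differently (beloriw, havifaduwal), so the final letter is not what conditions the rule; the last vowel is.
"lorik" has last vowel 'i'. The stems whose last vowel is 'i' (loriw → beloriw, nilhehiw → benilhehiw, limodik → belimodik) add the prefix be-.
So lorik → belorik.

belorik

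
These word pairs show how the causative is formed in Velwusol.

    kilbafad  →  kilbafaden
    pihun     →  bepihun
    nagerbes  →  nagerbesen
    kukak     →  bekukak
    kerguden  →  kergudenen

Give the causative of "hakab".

pihun and kerguden both end in -n yet inflect differently (bepihun, kergudenen), so the final letter is not what conditions the rule; the number of vowels is.
"hakab" has 2 vowels. The stems with 2 vowels (kukak → bekukak, pihun → bepihun) add the prefix be-.
So hakab → behakab.

behakab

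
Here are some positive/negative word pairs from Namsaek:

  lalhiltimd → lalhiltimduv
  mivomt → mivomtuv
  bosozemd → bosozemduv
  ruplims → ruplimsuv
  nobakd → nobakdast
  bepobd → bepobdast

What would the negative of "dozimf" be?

dozimfuv

"dozimf" has second-to-last letter 'm'. The stems whose second-to-last letter is 'm' (lalhiltimd → lalhiltimduv, mivomt → mivomtuv, bosozemd → bosozemduv) add -uv.
The other pattern: stems whose second-to-last letter is 'b' or 'k' add -ast.
So dozimf → dozimfuv.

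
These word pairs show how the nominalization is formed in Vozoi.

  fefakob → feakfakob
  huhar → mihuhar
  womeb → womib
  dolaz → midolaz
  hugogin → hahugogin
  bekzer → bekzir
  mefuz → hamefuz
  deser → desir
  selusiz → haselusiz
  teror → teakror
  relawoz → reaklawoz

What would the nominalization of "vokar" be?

mivokar

bekzer and huhar both end in -r yet inflect differently (bekzir, mihuhar), so the final letter is not what conditions the rule; the last vowel is.
"vokar" has last vowel 'a'. The stems whose last vowel is 'a' (huhar → mihuhar, dolaz → midolaz) add the prefix mi-.
So vokar → mivokar.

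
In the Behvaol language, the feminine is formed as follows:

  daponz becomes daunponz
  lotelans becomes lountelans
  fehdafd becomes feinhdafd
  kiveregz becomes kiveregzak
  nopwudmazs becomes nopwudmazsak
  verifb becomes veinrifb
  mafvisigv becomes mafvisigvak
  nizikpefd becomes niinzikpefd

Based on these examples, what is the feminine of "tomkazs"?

lotelans and nopwudmazs both end in -s yet inflect differently (lountelans, nopwudmazsak), so the final letter is not what conditions the rule; the second-to-last letter is.
"tomkazs" has second-to-last letter 'z'. The one such stem in the data (nopwudmazs → nopwudmazsak) adds -ak, so the same rule applies.
The other patterns: stems whose second-to-last letter is 'n' insert -un- after the first vowel; stems whose second-to-last letter is 'f' insert -in- after the first vowel.
So tomkazs → tomkazsak.

tomkazsak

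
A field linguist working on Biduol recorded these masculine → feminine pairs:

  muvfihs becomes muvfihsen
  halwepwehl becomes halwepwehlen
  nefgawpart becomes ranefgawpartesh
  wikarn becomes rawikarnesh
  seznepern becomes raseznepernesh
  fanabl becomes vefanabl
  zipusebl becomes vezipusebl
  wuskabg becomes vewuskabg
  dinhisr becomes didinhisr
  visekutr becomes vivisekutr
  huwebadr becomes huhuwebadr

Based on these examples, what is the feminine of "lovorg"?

"lovorg" has second-to-last letter 'r'. The stems whose second-to-last letter is 'r' (nefgawpart → ranefgawpartesh, wikarn → rawikarnesh, seznepern → raseznepernesh) add ra- … -esh around the stem.
So lovorg → ralovorgesh.

ralovorgesh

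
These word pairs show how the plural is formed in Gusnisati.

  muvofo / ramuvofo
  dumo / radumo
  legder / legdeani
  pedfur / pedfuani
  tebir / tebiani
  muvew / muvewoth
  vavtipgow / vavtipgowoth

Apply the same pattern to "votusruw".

legder and muvew both have last vowel 'e' yet inflect differently (legdeani, muvewoth), so the last vowel is not what conditions the rule; the final letter is.
"votusruw" ends in -w. The stems ending in -w (muvew → muvewoth, vavtipgow → vavtipgowoth) add -oth.
The other patterns: stems ending in -o add the prefix ra-; stems ending in -r drop the final letter and add -ani.
So votusruw → votusruwoth.

votusruwoth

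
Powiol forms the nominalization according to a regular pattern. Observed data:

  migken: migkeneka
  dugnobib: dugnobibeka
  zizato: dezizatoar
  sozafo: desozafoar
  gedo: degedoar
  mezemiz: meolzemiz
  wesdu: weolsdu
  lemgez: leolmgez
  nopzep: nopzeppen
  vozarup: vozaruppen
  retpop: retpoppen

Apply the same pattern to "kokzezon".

kokzezoneka

dugnobib and mezemiz both have last vowel 'i' yet inflect differently (dugnobibeka, meolzemiz), so the last vowel is not what conditions the rule; the final letter is.
"kokzezon" ends in -n. The one such stem in the data (migken → migkeneka) adds -eka, so the same rule applies.
So kokzezon → kokzezoneka.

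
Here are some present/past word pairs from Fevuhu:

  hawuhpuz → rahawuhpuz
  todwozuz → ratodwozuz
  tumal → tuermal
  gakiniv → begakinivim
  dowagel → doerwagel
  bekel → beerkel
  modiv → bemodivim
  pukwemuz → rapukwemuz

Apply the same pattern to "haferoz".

rahaferoz

tumal and todwozuz both begin with t- yet inflect differently (tuermal, ratodwozuz), so the first letter is not what conditions the rule; the final letter is.
"haferoz" ends in -z. The stems ending in -z (hawuhpuz → rahawuhpuz, pukwemuz → rapukwemuz, todwozuz → ratodwozuz) add the prefix ra-.
The other patterns: stems ending in -l insert -er- after the first vowel; stems ending in -v add be- … -im around the stem.
So haferoz → rahaferoz.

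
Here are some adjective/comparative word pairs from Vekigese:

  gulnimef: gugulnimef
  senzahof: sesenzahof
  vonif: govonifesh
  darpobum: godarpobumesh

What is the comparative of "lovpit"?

"lovpit" has last vowel 'i'. The one such stem in the data (vonif → govonifesh) adds go- … -esh around the stem, so the same rule applies.
The other pattern: stems whose last vowel is 'e' or 'o' repeat the first consonant+vowel as a prefix.
So lovpit → golovpitesh.

golovpitesh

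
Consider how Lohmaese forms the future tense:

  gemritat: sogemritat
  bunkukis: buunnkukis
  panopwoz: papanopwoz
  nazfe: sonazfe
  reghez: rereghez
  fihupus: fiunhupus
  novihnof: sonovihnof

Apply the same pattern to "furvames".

reghez and nazfe both have last vowel 'e' yet inflect differently (rereghez, sonazfe), so the last vowel is not what conditions the rule; the final letter is.
"furvames" ends in -s. The stems ending in -s (bunkukis → buunnkukis, fihupus → fiunhupus) insert -un- after the first vowel.
So furvames → fuunrvames.

fuunrvames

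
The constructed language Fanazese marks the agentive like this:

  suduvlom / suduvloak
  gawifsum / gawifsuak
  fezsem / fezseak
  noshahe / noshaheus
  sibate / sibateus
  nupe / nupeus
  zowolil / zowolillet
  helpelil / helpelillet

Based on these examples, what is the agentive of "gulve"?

fezsem and noshahe both have last vowel 'e' yet inflect differently (fezseak, noshaheus), so the last vowel is not what conditions the rule; the final letter is.
"gulve" ends in -e. The stems ending in -e (noshahe → noshaheus, sibate → sibateus, nupe → nupeus) add -us.
The other patterns: stems ending in -m drop the final letter and add -ak; stems ending in -l double the final consonant and add -et.
So gulve → gulveus.

gulveus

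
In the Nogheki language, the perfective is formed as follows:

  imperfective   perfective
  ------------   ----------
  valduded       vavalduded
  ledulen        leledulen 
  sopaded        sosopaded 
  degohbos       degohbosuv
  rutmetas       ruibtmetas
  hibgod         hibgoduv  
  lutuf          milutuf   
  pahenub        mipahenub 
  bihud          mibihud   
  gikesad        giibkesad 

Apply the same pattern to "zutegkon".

zutegkonuv

rutmetas and degohbos both end in -s yet inflect differently (ruibtmetas, degohbosuv), so the final letter is not what conditions the rule; the last vowel is.
"zutegkon" has last vowel 'o'. The stems whose last vowel is 'o' (degohbos → degohbosuv, hibgod → hibgoduv) add -uv.
The other patterns: stems whose last vowel is 'a' insert -ib- after the first vowel; stems whose last vowel is 'u' add the prefix mi-; stems whose last vowel is 'e' repeat the first consonant+vowel as a prefix.
So zutegkon → zutegkonuv.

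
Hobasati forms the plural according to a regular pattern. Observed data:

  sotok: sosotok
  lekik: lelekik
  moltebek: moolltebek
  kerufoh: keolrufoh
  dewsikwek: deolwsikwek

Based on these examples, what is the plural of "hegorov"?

"hegorov" has 3 vowels. The stems with 3 vowels (moltebek → moolltebek, kerufoh → keolrufoh, dewsikwek → deolwsikwek) insert -ol- after the first vowel.
The other pattern: stems with 2 vowels repeat the first consonant+vowel as a prefix.
So hegorov → heolgorov.

heolgorov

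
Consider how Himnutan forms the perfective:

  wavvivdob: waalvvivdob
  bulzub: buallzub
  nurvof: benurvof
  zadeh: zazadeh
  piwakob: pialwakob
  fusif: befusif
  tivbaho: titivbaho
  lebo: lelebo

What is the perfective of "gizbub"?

gialzbub

lebo and wavvivdob both have last vowel 'o' yet inflect differently (lelebo, waalvvivdob), so the last vowel is not what conditions the rule; the final letter is.
"gizbub" ends in -b. The stems ending in -b (wavvivdob → waalvvivdob, bulzub → buallzub, piwakob → pialwakob) insert -al- after the first vowel.
So gizbub → gialzbub.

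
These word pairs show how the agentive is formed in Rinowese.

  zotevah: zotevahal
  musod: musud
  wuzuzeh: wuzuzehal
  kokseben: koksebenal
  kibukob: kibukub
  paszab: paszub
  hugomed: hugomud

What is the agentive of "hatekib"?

hugomed and wuzuzeh both have last vowel 'e' yet inflect differently (hugomud, wuzuzehal), so the last vowel is not what conditions the rule; the final letter is.
"hatekib" ends in -b. The stems ending in -b (kibukob → kibukub, paszab → paszub) change the last vowel to 'u'.
The other pattern: stems ending in -h or -n add -al.
So hatekib → hatekub.

hatekub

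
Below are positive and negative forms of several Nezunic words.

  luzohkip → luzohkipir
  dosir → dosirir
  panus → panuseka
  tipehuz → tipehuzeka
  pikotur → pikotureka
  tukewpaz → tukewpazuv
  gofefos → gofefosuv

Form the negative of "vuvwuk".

vuvwukeka

"vuvwuk" has last vowel 'u'. The stems whose last vowel is 'u' (panus → panuseka, tipehuz → tipehuzeka, pikotur → pikotureka) add -eka.
The other patterns: stems whose last vowel is 'i' add -ir; stems whose last vowel is 'a' or 'o' add -uv.
So vuvwuk → vuvwukeka.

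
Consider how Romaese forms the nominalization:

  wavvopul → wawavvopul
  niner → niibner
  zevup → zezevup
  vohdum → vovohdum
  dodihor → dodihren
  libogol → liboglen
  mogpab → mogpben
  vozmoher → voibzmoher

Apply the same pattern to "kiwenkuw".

vozmoher and dodihor both end in -r yet inflect differently (voibzmoher, dodihren), so the final letter is not what conditions the rule; the last vowel is.
"kiwenkuw" has last vowel 'u'. The stems whose last vowel is 'u' (zevup → zezevup, vohdum → vovohdum, wavvopul → wawavvopul) repeat the first consonant+vowel as a prefix.
The other patterns: stems whose last vowel is 'e' insert -ib- after the first vowel; stems whose last vowel is 'a' or 'o' delete the last vowel and add -en.
So kiwenkuw → kikiwenkuw.

kikiwenkuw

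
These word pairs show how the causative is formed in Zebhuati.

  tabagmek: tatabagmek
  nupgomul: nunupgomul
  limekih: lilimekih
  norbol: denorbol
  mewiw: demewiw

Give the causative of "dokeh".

dedokeh

nupgomul and norbol both end in -l yet inflect differently (nunupgomul, denorbol), so the final letter is not what conditions the rule; the number of vowels is.
"dokeh" has 2 vowels. The stems with 2 vowels (norbol → denorbol, mewiw → demewiw) add the prefix de-.
The other pattern: stems with 3 vowels repeat the first consonant+vowel as a prefix.
So dokeh → dedokeh.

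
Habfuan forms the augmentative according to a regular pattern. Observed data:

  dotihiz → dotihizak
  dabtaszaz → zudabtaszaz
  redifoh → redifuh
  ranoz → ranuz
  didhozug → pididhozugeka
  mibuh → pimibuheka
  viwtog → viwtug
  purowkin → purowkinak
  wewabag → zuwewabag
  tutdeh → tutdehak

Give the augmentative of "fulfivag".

zufulfivag

mibuh and redifoh both end in -h yet inflect differently (pimibuheka, redifuh), so the final letter is not what conditions the rule; the last vowel is.
"fulfivag" has last vowel 'a'. The stems whose last vowel is 'a' (wewabag → zuwewabag, dabtaszaz → zudabtaszaz) add the prefix zu-.
So fulfivag → zufulfivag.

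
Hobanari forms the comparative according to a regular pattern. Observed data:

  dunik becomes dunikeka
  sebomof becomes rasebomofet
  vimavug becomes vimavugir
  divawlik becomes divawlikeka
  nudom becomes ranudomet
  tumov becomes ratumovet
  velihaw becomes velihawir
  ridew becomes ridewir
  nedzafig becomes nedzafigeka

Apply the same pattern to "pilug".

nedzafig and vimavug both end in -g yet inflect differently (nedzafigeka, vimavugir), so the final letter is not what conditions the rule; the last vowel is.
"pilug" has last vowel 'u'. The one such stem in the data (vimavug → vimavugir) adds -ir, so the same rule applies.
The other patterns: stems whose last vowel is 'o' add ra- … -et around the stem; stems whose last vowel is 'i' add -eka.
So pilug → pilugir.

pilugir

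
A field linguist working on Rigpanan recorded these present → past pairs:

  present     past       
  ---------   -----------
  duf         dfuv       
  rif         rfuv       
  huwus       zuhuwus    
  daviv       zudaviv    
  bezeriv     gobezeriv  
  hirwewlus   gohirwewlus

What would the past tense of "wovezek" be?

gowovezek

daviv and bezeriv both end in -v yet inflect differently (zudaviv, gobezeriv), so the final letter is not what conditions the rule; the number of vowels is.
"wovezek" has 3 vowels. The stems with 3 vowels (bezeriv → gobezeriv, hirwewlus → gohirwewlus) add the prefix go-.
The other patterns: stems with 1 vowel delete the last vowel and add -uv; stems with 2 vowels add the prefix zu-.
So wovezek → gowovezek.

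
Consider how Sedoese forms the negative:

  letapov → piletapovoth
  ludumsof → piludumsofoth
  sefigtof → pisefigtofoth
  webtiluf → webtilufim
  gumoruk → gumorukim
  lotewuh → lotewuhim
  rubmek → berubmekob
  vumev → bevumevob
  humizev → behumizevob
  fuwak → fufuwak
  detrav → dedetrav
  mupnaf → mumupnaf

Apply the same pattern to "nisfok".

ludumsof and webtiluf both end in -f yet inflect differently (piludumsofoth, webtilufim), so the final letter is not what conditions the rule; the last vowel is.
"nisfok" has last vowel 'o'. The stems whose last vowel is 'o' (letapov → piletapovoth, ludumsof → piludumsofoth, sefigtof → pisefigtofoth) add pi- … -oth around the stem.
The other patterns: stems whose last vowel is 'u' add -im; stems whose last vowel is 'e' add be- … -ob around the stem; stems whose last vowel is 'a' repeat the first consonant+vowel as a prefix.
So nisfok → pinisfokoth.

pinisfokoth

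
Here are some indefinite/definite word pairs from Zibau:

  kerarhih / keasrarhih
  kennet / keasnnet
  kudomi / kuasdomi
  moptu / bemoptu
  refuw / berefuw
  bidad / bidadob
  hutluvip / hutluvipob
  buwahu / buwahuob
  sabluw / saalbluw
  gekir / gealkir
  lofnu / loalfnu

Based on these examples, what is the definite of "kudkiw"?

kuasdkiw

moptu and buwahu both end in -u yet inflect differently (bemoptu, buwahuob), so the final letter is not what conditions the rule; the first letter is.
"kudkiw" begins with k-. The stems beginning with k- (kerarhih → keasrarhih, kennet → keasnnet, kudomi → kuasdomi) insert -as- after the first vowel.
The other patterns: stems beginning with m- or r- add the prefix be-; stems beginning with b- or h- add -ob; stems beginning with g-, l- or s- insert -al- after the first vowel.
So kudkiw → kuasdkiw.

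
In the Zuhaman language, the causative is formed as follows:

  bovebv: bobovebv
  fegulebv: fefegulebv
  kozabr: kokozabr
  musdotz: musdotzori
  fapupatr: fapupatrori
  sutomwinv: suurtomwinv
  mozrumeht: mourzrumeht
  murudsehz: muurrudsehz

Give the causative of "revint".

kozabr and fapupatr both end in -r yet inflect differently (kokozabr, fapupatrori), so the final letter is not what conditions the rule; the second-to-last letter is.
"revint" has second-to-last letter 'n'. The one such stem in the data (sutomwinv → suurtomwinv) inserts -ur- after the first vowel (as do mozrumeht, murudsehz), so the same rule applies.
So revint → reurvint.

reurvint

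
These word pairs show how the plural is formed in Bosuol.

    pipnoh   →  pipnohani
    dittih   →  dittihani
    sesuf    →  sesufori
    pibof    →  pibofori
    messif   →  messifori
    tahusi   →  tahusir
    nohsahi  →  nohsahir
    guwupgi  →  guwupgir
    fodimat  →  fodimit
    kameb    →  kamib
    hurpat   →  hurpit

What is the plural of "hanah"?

pipnoh and pibof both have last vowel 'o' yet inflect differently (pipnohani, pibofori), so the last vowel is not what conditions the rule; the final letter is.
"hanah" ends in -h. The stems ending in -h (pipnoh → pipnohani, dittih → dittihani) add -ani.
The other patterns: stems ending in -f add -ori; stems ending in -i drop the final letter and add -ir; stems ending in -b or -t change the last vowel to 'i'.
So hanah → hanahani.

hanahani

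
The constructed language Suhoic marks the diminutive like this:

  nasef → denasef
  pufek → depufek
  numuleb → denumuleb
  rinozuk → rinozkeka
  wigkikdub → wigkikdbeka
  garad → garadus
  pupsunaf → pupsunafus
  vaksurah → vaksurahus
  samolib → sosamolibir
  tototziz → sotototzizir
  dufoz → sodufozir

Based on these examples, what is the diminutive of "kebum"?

pufek and rinozuk both end in -k yet inflect differently (depufek, rinozkeka), so the final letter is not what conditions the rule; the last vowel is.
"kebum" has last vowel 'u'. The stems whose last vowel is 'u' (rinozuk → rinozkeka, wigkikdub → wigkikdbeka) delete the last vowel and add -eka.
So kebum → kebmeka.

kebmeka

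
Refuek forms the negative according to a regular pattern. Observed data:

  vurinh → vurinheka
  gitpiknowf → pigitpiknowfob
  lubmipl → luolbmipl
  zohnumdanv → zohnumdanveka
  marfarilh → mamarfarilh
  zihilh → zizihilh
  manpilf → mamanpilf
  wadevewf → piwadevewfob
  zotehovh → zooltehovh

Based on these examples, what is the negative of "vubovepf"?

vuolbovepf

zihilh and vurinh both end in -h yet inflect differently (zizihilh, vurinheka), so the final letter is not what conditions the rule; the second-to-last letter is.
"vubovepf" has second-to-last letter 'p'. The one such stem in the data (lubmipl → luolbmipl) inserts -ol- after the first vowel (as does zotehovh), so the same rule applies.
So vubovepf → vuolbovepf.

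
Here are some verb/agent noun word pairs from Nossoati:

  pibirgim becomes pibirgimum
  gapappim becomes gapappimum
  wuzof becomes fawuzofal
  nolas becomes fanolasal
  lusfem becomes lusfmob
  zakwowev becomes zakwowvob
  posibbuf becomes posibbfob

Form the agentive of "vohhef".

vohhfob

pibirgim and lusfem both end in -m yet inflect differently (pibirgimum, lusfmob), so the final letter is not what conditions the rule; the last vowel is.
"vohhef" has last vowel 'e'. The stems whose last vowel is 'e' (lusfem → lusfmob, zakwowev → zakwowvob) delete the last vowel and add -ob.
So vohhef → vohhfob.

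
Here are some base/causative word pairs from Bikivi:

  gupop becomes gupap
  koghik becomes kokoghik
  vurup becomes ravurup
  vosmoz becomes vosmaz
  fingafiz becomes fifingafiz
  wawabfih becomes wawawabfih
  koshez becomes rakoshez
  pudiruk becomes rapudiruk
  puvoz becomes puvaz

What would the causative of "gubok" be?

fingafiz and puvoz both end in -z yet inflect differently (fifingafiz, puvaz), so the final letter is not what conditions the rule; the last vowel is.
"gubok" has last vowel 'o'. The stems whose last vowel is 'o' (puvoz → puvaz, vosmoz → vosmaz, gupop → gupap) change the last vowel to 'a'.
The other patterns: stems whose last vowel is 'i' repeat the first consonant+vowel as a prefix; stems whose last vowel is 'e' or 'u' add the prefix ra-.
So gubok → gubak.

gubak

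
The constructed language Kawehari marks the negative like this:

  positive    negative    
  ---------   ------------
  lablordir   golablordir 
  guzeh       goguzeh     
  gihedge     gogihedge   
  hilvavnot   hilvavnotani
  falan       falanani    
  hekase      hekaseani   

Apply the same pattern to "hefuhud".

hefuhudani

gihedge and hekase both end in -e yet inflect differently (gogihedge, hekaseani), so the final letter is not what conditions the rule; the first letter is.
"hefuhud" begins with h-. The stems beginning with h- (hilvavnot → hilvavnotani, hekase → hekaseani) add -ani.
The other pattern: stems beginning with g- or l- add the prefix go-.
So hefuhud → hefuhudani.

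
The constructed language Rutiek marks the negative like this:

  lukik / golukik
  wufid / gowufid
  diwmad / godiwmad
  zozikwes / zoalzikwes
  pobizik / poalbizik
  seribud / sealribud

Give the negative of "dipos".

lukik and pobizik both end in -k yet inflect differently (golukik, poalbizik), so the final letter is not what conditions the rule; the number of vowels is.
"dipos" has 2 vowels. The stems with 2 vowels (lukik → golukik, wufid → gowufid, diwmad → godiwmad) add the prefix go-.
The other pattern: stems with 3 vowels insert -al- after the first vowel.
So dipos → godipos.

godipos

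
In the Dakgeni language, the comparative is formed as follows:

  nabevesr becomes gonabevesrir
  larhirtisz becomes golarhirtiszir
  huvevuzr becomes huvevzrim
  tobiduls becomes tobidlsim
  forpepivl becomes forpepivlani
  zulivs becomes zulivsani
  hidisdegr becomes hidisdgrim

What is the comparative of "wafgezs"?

wafgzsim

nabevesr and huvevuzr both end in -r yet inflect differently (gonabevesrir, huvevzrim), so the final letter is not what conditions the rule; the second-to-last letter is.
"wafgezs" has second-to-last letter 'z'. The one such stem in the data (huvevuzr → huvevzrim) deletes the last vowel and adds -im (as do hidisdegr, tobiduls), so the same rule applies.
The other patterns: stems whose second-to-last letter is 'v' add -ani; stems whose second-to-last letter is 's' add go- … -ir around the stem.
So wafgezs → wafgzsim.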